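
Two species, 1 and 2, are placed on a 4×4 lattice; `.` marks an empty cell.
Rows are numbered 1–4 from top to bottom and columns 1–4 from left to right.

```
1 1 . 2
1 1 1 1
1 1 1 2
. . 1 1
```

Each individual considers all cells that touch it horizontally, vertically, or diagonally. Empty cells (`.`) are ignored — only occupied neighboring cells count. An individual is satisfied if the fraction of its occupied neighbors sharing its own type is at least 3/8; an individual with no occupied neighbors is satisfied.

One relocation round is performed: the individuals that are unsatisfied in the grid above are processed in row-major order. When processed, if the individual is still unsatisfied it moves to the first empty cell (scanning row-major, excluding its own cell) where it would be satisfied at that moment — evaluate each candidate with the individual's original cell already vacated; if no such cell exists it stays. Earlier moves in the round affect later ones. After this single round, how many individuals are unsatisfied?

Initially unsatisfied (in order): (1,4), (3,4).
  (1,4): no empty cell satisfies it; stays.
  (3,4): no empty cell satisfies it; stays.
Resulting grid:
1 1 . 2
1 1 1 1
1 1 1 2
. . 1 1
Unsatisfied now: (1,4), (3,4).

2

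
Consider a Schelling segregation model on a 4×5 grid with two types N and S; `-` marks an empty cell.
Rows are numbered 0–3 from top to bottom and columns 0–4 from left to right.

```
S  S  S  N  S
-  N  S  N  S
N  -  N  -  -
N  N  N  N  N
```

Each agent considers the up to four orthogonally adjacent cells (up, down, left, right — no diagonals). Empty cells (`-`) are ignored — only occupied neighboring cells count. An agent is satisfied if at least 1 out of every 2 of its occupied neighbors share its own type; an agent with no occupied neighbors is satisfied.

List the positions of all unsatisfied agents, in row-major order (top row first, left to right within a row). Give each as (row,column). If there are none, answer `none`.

(0,3), (1,1), (1,2), (1,3)

(0,0)S 1/1 satisfied
(0,1)S 2/3 satisfied
(0,2)S 2/3 satisfied
(0,3)N 1/3 not
(0,4)S 1/2 satisfied
(1,1)N 0/2 not
(1,2)S 1/4 not
(1,3)N 1/3 not
(1,4)S 1/2 satisfied
(2,0)N 1/1 satisfied
(2,2)N 1/2 satisfied
(3,0)N 2/2 satisfied
(3,1)N 2/2 satisfied
(3,2)N 3/3 satisfied
(3,3)N 2/2 satisfied
(3,4)N 1/1 satisfied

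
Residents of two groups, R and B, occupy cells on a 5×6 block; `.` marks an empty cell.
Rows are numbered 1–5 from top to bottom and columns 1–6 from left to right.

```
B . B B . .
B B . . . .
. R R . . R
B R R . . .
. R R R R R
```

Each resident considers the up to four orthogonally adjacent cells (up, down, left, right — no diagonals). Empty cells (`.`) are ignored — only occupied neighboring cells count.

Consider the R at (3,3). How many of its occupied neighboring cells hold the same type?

2

Occupied neighbors of (3,3): (4,3)=R, (3,2)=R.
Same type (R): 2 of 2.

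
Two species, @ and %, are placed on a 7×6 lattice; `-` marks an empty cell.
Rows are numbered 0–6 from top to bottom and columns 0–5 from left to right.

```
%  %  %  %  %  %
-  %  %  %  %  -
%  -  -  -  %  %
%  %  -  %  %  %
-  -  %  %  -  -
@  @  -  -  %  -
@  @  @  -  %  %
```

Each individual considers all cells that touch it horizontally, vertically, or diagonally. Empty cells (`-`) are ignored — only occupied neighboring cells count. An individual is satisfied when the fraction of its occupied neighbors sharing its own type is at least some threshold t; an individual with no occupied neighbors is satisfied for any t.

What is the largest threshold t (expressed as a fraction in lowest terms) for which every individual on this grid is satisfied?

Row 0: (0,0)% 2/2 · (0,1)% 4/4 · (0,2)% 5/5 · (0,3)% 5/5 · (0,4)% 4/4 · (0,5)% 2/2
Row 1: (1,1)% 5/5 · (1,2)% 5/5 · (1,3)% 6/6 · (1,4)% 6/6
Row 2: (2,0)% 3/3 · (2,4)% 6/6 · (2,5)% 4/4
Row 3: (3,0)% 2/2 · (3,1)% 3/3 · (3,3)% 4/4 · (3,4)% 5/5 · (3,5)% 3/3
Row 4: (4,2)% 3/4 · (4,3)% 4/4
Row 5: (5,0)@ 3/3 · (5,1)@ 4/5 · (5,4)% 3/3
Row 6: (6,0)@ 3/3 · (6,1)@ 4/4 · (6,2)@ 2/2 · (6,4)% 2/2 · (6,5)% 2/2
The smallest same-type fraction is 3/4 at (4,2), which reduces to 3/4. Any threshold above that leaves this individual unsatisfied.

3/4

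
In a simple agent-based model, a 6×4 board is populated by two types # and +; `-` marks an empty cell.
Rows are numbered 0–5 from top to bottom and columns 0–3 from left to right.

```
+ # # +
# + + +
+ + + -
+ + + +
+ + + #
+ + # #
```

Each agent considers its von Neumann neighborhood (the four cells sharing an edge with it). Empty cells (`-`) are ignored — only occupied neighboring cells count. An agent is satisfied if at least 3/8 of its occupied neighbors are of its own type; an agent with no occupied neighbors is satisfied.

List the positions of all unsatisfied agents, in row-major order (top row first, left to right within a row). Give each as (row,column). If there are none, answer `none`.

(0,0)+ 0/2 ✗
(0,1)# 1/3 ✗
(0,2)# 1/3 ✗
(0,3)+ 1/2 ✓
(1,0)# 0/3 ✗
(1,1)+ 2/4 ✓
(1,2)+ 3/4 ✓
(1,3)+ 2/2 ✓
(2,0)+ 2/3 ✓
(2,1)+ 4/4 ✓
(2,2)+ 3/3 ✓
(3,0)+ 3/3 ✓
(3,1)+ 4/4 ✓
(3,2)+ 4/4 ✓
(3,3)+ 1/2 ✓
(4,0)+ 3/3 ✓
(4,1)+ 4/4 ✓
(4,2)+ 2/4 ✓
(4,3)# 1/3 ✗
(5,0)+ 2/2 ✓
(5,1)+ 2/3 ✓
(5,2)# 1/3 ✗
(5,3)# 2/2 ✓

(0,0), (0,1), (0,2), (1,0), (4,3), (5,2)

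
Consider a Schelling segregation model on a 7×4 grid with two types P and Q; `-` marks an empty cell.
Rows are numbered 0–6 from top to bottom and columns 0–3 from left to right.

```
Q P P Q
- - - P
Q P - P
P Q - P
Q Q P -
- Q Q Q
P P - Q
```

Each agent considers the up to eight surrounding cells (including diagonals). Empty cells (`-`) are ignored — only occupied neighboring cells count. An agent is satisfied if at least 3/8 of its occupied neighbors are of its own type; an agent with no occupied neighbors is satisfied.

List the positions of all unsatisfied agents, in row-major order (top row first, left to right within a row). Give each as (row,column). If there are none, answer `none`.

(0,0), (0,3), (2,0), (2,1), (3,0), (4,2), (6,1)

(0,0)Q 0/1 not
(0,1)P 1/2 satisfied
(0,2)P 2/3 satisfied
(0,3)Q 0/2 not
(1,3)P 2/3 satisfied
(2,0)Q 1/3 not
(2,1)P 1/3 not
(2,3)P 2/2 satisfied
(3,0)P 1/5 not
(3,1)Q 3/6 satisfied
(3,3)P 2/2 satisfied
(4,0)Q 3/4 satisfied
(4,1)Q 4/6 satisfied
(4,2)P 1/6 not
(5,1)Q 3/6 satisfied
(5,2)Q 4/6 satisfied
(5,3)Q 2/3 satisfied
(6,0)P 1/2 satisfied
(6,1)P 1/3 not
(6,3)Q 2/2 satisfied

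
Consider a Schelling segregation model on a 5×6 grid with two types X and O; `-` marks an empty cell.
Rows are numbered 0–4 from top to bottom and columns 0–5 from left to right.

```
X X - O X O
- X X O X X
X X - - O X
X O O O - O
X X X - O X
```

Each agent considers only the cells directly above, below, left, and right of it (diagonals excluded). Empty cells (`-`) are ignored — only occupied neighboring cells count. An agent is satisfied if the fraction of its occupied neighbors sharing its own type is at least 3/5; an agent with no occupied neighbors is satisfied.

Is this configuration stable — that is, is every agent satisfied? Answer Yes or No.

No

Row 0: (0,0)X 1/1 ok · (0,1)X 2/2 ok · (0,3)O 1/2 unhappy · (0,4)X 1/3 unhappy · (0,5)O 0/2 unhappy
Row 1: (1,1)X 3/3 ok · (1,2)X 1/2 unhappy · (1,3)O 1/3 unhappy · (1,4)X 2/4 unhappy · (1,5)X 2/3 ok
Row 2: (2,0)X 2/2 ok · (2,1)X 2/3 ok · (2,4)O 0/2 unhappy · (2,5)X 1/3 unhappy
Row 3: (3,0)X 2/3 ok · (3,1)O 1/4 unhappy · (3,2)O 2/3 ok · (3,3)O 1/1 ok · (3,5)O 0/2 unhappy
Row 4: (4,0)X 2/2 ok · (4,1)X 2/3 ok · (4,2)X 1/2 unhappy · (4,4)O 0/1 unhappy · (4,5)X 0/2 unhappy
For instance (0,3) has only 1/2 same-type neighbors, below 3/5.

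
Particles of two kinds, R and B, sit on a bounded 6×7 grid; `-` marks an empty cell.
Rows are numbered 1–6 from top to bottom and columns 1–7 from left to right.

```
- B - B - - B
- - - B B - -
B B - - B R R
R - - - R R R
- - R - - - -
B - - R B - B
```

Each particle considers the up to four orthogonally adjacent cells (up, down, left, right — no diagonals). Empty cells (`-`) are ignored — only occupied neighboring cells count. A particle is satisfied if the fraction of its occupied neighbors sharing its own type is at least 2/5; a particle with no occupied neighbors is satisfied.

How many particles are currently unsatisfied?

4

(1,2)B 0/0 ✓
(1,4)B 1/1 ✓
(1,7)B 0/0 ✓
(2,4)B 2/2 ✓
(2,5)B 2/2 ✓
(3,1)B 1/2 ✓
(3,2)B 1/1 ✓
(3,5)B 1/3 ✗
(3,6)R 2/3 ✓
(3,7)R 2/2 ✓
(4,1)R 0/1 ✗
(4,5)R 1/2 ✓
(4,6)R 3/3 ✓
(4,7)R 2/2 ✓
(5,3)R 0/0 ✓
(6,1)B 0/0 ✓
(6,4)R 0/1 ✗
(6,5)B 0/1 ✗
(6,7)B 0/0 ✓
Unsatisfied: (3,5), (4,1), (6,4), (6,5) — 4 in total.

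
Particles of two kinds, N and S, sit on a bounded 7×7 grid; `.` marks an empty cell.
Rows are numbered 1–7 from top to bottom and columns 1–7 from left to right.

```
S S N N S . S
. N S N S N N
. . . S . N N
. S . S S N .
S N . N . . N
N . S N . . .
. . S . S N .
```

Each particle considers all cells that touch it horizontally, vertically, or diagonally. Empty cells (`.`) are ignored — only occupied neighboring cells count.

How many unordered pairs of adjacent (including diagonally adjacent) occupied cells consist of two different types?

30

Scan each occupied cell's neighbors to the right and below (and the two forward diagonals) so each pair is counted once.
From row 1: 11 unlike of 18 pairs (running 11/18).
From row 2: 6 unlike of 13 pairs (running 17/31).
From row 3: 1 unlike of 6 pairs (running 18/37).
From row 4: 4 unlike of 7 pairs (running 22/44).
From row 5: 4 unlike of 6 pairs (running 26/50).
From row 6: 3 unlike of 4 pairs (running 29/54).
From row 7: 1 unlike of 1 pairs (running 30/55).
Total adjacent occupied pairs: 55; unlike-type pairs: 30.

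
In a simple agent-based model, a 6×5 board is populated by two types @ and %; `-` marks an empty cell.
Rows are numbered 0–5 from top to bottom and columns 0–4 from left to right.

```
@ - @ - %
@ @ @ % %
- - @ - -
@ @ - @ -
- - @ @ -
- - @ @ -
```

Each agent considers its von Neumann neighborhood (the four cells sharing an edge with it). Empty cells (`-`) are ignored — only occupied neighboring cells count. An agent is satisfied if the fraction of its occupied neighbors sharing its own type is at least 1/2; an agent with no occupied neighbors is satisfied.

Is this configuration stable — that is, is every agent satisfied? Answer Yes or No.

Yes

(0,0)@ 1/1 ✓
(0,2)@ 1/1 ✓
(0,4)% 1/1 ✓
(1,0)@ 2/2 ✓
(1,1)@ 2/2 ✓
(1,2)@ 3/4 ✓
(1,3)% 1/2 ✓
(1,4)% 2/2 ✓
(2,2)@ 1/1 ✓
(3,0)@ 1/1 ✓
(3,1)@ 1/1 ✓
(3,3)@ 1/1 ✓
(4,2)@ 2/2 ✓
(4,3)@ 3/3 ✓
(5,2)@ 2/2 ✓
(5,3)@ 2/2 ✓
All meet the threshold, so the configuration is stable.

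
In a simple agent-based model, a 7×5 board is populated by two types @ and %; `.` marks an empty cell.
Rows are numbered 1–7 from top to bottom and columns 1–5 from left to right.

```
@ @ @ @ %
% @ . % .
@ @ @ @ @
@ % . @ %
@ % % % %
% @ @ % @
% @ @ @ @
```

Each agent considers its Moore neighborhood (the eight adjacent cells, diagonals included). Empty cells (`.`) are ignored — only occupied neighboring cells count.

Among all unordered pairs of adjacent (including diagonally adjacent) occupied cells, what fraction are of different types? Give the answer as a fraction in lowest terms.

Scan each occupied cell's neighbors to the right and below (and the two forward diagonals) so each pair is counted once.
From row 1: 5 unlike of 12 pairs (running 5/12).
From row 2: 6 unlike of 9 pairs (running 11/21).
From row 3: 5 unlike of 14 pairs (running 16/35).
From row 4: 7 unlike of 12 pairs (running 23/47).
From row 5: 9 unlike of 17 pairs (running 32/64).
From row 6: 8 unlike of 17 pairs (running 40/81).
From row 7: 1 unlike of 4 pairs (running 41/85).
Total adjacent occupied pairs: 85; unlike-type pairs: 41.
41/85 is already in lowest terms.

41/85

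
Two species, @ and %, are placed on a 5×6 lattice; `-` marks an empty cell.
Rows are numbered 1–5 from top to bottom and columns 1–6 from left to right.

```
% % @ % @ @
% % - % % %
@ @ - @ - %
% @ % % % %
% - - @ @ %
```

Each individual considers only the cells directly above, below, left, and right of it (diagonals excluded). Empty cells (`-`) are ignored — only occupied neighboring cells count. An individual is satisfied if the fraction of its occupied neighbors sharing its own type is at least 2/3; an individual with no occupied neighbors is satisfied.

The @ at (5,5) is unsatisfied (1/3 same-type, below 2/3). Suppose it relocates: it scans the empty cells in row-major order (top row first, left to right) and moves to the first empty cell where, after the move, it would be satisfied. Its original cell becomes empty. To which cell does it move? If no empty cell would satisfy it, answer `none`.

(3,3)

Vacating (5,5). Empty cells in order:
  (2,3): 1/3 same-type → still unsatisfied.
  (3,3): 2/3 same-type → satisfied — stop here.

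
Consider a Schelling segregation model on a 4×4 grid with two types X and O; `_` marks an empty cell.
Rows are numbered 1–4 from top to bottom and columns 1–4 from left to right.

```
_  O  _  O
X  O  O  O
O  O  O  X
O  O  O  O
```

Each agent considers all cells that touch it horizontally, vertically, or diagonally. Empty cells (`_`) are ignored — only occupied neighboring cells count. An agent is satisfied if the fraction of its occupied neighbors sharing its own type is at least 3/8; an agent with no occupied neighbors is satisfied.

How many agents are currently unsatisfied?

2

Row 1: (1,2)O 2/3 ok · (1,4)O 2/2 ok
Row 2: (2,1)X 0/4 unhappy · (2,2)O 5/6 ok · (2,3)O 6/7 ok · (2,4)O 3/4 ok
Row 3: (3,1)O 4/5 ok · (3,2)O 7/8 ok · (3,3)O 7/8 ok · (3,4)X 0/5 unhappy
Row 4: (4,1)O 3/3 ok · (4,2)O 5/5 ok · (4,3)O 4/5 ok · (4,4)O 2/3 ok
Unsatisfied: (2,1), (3,4) — 2 in total.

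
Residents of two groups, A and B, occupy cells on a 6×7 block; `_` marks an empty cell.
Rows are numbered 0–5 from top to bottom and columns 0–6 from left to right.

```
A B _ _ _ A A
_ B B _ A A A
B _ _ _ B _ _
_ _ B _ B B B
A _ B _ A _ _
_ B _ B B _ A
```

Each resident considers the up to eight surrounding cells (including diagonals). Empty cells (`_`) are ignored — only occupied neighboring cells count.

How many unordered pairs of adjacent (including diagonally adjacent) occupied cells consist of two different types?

Scan each occupied cell's neighbors to the right and below (and the two forward diagonals) so each pair is counted once.
Row 0: A(0,0)–B(0,1)≠ A(0,0)–B(1,1)≠ B(0,1)–B(1,1)= B(0,1)–B(1,2)= A(0,5)–A(0,6)= A(0,5)–A(1,5)= A(0,5)–A(1,6)= A(0,5)–A(1,4)= A(0,6)–A(1,6)= A(0,6)–A(1,5)=  → 2/10 unlike.
Row 1: B(1,1)–B(1,2)= B(1,1)–B(2,0)= A(1,4)–A(1,5)= A(1,4)–B(2,4)≠ A(1,5)–A(1,6)= A(1,5)–B(2,4)≠  → 2/6 unlike.
Row 2: B(2,4)–B(3,4)= B(2,4)–B(3,5)=  → 0/2 unlike.
Row 3: B(3,2)–B(4,2)= B(3,4)–B(3,5)= B(3,4)–A(4,4)≠ B(3,5)–B(3,6)= B(3,5)–A(4,4)≠  → 2/5 unlike.
Row 4: A(4,0)–B(5,1)≠ B(4,2)–B(5,3)= B(4,2)–B(5,1)= A(4,4)–B(5,4)≠ A(4,4)–B(5,3)≠  → 3/5 unlike.
Row 5: B(5,3)–B(5,4)=  → 0/1 unlike.
Total adjacent occupied pairs: 29; unlike-type pairs: 9.

9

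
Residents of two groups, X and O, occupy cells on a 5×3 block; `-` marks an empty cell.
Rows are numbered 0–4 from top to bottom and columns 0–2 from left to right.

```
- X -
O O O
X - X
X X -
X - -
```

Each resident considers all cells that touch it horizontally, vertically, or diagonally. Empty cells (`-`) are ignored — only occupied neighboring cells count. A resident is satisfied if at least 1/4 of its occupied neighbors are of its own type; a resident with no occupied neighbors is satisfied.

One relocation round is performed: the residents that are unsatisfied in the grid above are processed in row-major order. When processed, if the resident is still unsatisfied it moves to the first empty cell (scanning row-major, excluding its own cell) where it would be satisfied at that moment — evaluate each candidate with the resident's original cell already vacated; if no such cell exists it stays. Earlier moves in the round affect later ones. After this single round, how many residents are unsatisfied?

Initially unsatisfied (in order): (0,1).
  (0,1) → (2,1).
Resulting grid:
- - -
O O O
X X X
X X -
X - -
All satisfied now.

0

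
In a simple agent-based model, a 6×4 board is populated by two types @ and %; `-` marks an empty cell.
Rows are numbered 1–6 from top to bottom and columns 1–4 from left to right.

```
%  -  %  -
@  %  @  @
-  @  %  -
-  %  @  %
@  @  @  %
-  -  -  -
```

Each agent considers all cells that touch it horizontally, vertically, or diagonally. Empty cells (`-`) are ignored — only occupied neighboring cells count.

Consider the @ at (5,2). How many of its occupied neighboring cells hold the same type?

3

Occupied neighbors of (5,2): (4,2)=%, (4,3)=@, (5,1)=@, (5,3)=@.
Same type (@): 3 of 4.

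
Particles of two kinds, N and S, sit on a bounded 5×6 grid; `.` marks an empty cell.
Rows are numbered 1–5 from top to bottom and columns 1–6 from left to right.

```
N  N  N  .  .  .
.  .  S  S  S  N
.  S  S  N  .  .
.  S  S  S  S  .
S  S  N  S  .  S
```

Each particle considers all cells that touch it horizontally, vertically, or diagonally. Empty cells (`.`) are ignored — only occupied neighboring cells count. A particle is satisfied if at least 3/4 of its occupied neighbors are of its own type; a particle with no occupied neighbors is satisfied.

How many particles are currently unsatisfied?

9

Row 1: (1,1)N 1/1 satisfied · (1,2)N 2/3 not · (1,3)N 1/3 not
Row 2: (2,3)S 3/6 not · (2,4)S 3/5 not · (2,5)S 1/3 not · (2,6)N 0/1 not
Row 3: (3,2)S 4/4 satisfied · (3,3)S 6/7 satisfied · (3,4)N 0/7 not
Row 4: (4,2)S 5/6 satisfied · (4,3)S 6/8 satisfied · (4,4)S 4/6 not · (4,5)S 3/4 satisfied
Row 5: (5,1)S 2/2 satisfied · (5,2)S 3/4 satisfied · (5,3)N 0/5 not · (5,4)S 3/4 satisfied · (5,6)S 1/1 satisfied
Unsatisfied: (1,2), (1,3), (2,3), (2,4), (2,5), (2,6), (3,4), (4,4), (5,3) — 9 in total.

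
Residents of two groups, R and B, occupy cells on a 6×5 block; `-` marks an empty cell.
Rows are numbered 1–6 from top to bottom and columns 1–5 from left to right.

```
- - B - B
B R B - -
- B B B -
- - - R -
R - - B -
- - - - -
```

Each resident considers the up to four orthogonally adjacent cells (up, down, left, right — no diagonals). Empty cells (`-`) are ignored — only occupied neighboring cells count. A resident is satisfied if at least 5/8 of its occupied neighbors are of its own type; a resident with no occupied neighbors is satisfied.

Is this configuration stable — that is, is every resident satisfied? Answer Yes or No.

No

Row 1: (1,3)B 1/1 satisfied · (1,5)B 0/0 satisfied
Row 2: (2,1)B 0/1 not · (2,2)R 0/3 not · (2,3)B 2/3 satisfied
Row 3: (3,2)B 1/2 not · (3,3)B 3/3 satisfied · (3,4)B 1/2 not
Row 4: (4,4)R 0/2 not
Row 5: (5,1)R 0/0 satisfied · (5,4)B 0/1 not
For instance (2,1) has only 0/1 same-type neighbors, below 5/8.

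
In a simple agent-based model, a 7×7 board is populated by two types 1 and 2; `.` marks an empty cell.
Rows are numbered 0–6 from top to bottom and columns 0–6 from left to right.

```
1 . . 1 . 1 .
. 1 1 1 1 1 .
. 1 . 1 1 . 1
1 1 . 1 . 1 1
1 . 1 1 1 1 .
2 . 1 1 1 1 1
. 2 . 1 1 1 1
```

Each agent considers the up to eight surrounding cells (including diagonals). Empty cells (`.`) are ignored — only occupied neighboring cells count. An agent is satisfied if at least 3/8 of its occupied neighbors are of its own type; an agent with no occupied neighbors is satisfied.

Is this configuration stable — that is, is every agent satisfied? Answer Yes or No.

(0,0)1 1/1 ✓
(0,3)1 3/3 ✓
(0,5)1 2/2 ✓
(1,1)1 3/3 ✓
(1,2)1 5/5 ✓
(1,3)1 5/5 ✓
(1,4)1 6/6 ✓
(1,5)1 4/4 ✓
(2,1)1 4/4 ✓
(2,3)1 5/5 ✓
(2,4)1 6/6 ✓
(2,6)1 3/3 ✓
(3,0)1 3/3 ✓
(3,1)1 4/4 ✓
(3,3)1 5/5 ✓
(3,5)1 5/5 ✓
(3,6)1 3/3 ✓
(4,0)1 2/3 ✓
(4,2)1 5/5 ✓
(4,3)1 6/6 ✓
(4,4)1 7/7 ✓
(4,5)1 6/6 ✓
(5,0)2 1/2 ✓
(5,2)1 4/5 ✓
(5,3)1 7/7 ✓
(5,4)1 8/8 ✓
(5,5)1 7/7 ✓
(5,6)1 4/4 ✓
(6,1)2 1/2 ✓
(6,3)1 4/4 ✓
(6,4)1 5/5 ✓
(6,5)1 5/5 ✓
(6,6)1 3/3 ✓
All meet the threshold, so the configuration is stable.

Yes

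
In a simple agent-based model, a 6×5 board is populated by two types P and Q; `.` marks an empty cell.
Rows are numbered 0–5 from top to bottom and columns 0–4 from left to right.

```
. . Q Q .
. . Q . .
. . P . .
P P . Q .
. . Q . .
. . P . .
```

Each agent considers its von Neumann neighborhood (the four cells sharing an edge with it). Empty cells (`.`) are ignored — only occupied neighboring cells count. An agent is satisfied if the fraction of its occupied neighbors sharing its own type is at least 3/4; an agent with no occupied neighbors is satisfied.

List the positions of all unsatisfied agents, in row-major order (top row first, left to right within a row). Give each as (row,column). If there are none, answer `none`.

(0,2)Q 2/2 satisfied
(0,3)Q 1/1 satisfied
(1,2)Q 1/2 not
(2,2)P 0/1 not
(3,0)P 1/1 satisfied
(3,1)P 1/1 satisfied
(3,3)Q 0/0 satisfied
(4,2)Q 0/1 not
(5,2)P 0/1 not

(1,2), (2,2), (4,2), (5,2)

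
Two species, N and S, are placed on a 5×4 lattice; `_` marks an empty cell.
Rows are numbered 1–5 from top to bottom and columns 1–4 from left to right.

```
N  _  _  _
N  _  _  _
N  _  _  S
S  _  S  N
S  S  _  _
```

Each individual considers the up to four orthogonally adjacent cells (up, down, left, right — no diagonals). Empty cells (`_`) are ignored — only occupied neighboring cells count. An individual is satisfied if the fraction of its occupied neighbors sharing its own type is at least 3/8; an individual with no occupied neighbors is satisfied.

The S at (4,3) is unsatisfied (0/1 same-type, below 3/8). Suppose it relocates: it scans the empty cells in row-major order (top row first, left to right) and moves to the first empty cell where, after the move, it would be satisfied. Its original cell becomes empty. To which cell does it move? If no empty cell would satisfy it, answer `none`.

(1,3)

Vacating (4,3). Empty cells in order:
  (1,2): 0/1 same-type → still unsatisfied.
  (1,3): 0/0 same-type → satisfied — stop here.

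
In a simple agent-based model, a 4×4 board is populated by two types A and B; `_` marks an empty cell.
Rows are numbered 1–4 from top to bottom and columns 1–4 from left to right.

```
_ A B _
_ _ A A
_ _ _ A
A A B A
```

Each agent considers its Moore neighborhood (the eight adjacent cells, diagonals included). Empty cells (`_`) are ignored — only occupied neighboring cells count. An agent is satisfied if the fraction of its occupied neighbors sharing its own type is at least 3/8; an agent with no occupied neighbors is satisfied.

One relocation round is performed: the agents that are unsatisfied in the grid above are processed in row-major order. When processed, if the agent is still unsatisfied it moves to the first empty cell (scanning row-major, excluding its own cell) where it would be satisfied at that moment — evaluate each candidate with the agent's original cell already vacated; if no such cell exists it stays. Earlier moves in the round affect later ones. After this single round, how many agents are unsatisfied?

2

Initially unsatisfied (in order): (1,3), (4,3).
  (1,3): no empty cell satisfies it; stays.
  (4,3): no empty cell satisfies it; stays.
Resulting grid:
_ A B _
_ _ A A
_ _ _ A
A A B A
Unsatisfied now: (1,3), (4,3).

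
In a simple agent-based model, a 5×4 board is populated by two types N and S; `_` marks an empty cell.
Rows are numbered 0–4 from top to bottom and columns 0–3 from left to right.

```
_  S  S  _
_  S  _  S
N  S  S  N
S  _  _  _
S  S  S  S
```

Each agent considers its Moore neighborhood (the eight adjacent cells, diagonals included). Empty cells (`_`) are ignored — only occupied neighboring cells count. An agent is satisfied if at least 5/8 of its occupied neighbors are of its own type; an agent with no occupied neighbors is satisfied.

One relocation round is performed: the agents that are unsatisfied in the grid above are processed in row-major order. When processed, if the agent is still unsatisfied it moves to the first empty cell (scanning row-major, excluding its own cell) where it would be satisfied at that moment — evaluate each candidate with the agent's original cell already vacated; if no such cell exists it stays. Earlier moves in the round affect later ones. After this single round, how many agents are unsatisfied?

Initially unsatisfied (in order): (2,0), (2,3).
  (2,0): no empty cell satisfies it; stays.
  (2,3): no empty cell satisfies it; stays.
Resulting grid:
_ S S _
_ S _ S
N S S N
S _ _ _
S S S S
Unsatisfied now: (2,0), (2,3).

2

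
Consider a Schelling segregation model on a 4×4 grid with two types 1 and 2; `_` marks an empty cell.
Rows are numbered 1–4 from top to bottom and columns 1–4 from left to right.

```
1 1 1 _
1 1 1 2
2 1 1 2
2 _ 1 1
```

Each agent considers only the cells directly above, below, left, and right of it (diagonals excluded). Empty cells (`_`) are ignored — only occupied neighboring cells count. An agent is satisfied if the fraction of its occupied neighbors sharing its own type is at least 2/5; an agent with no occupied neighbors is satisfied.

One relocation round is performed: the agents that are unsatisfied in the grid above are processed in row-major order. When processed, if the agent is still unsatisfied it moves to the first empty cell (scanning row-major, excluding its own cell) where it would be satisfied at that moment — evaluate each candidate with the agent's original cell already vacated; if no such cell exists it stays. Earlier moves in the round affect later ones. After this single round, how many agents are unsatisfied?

Initially unsatisfied (in order): (3,1), (3,4).
  (3,1) → (1,4).
  (3,4): no empty cell satisfies it; stays.
Resulting grid:
1 1 1 2
1 1 1 2
_ 1 1 2
2 _ 1 1
Unsatisfied now: (3,4).

1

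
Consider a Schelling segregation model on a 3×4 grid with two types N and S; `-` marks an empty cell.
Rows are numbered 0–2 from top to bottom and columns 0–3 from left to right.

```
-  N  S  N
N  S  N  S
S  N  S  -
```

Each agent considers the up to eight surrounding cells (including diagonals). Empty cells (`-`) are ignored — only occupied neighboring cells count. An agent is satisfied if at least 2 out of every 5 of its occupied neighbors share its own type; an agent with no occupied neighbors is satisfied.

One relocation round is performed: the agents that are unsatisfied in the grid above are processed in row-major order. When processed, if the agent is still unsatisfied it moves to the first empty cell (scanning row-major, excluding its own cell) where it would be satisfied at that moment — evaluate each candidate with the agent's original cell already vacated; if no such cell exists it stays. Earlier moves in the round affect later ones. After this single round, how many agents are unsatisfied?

2

Initially unsatisfied (in order): (0,3), (2,0).
  (0,3) → (0,0).
  (2,0) → (0,3).
Resulting grid:
N N S S
N S N S
- N S -
Unsatisfied now: (1,1), (1,2).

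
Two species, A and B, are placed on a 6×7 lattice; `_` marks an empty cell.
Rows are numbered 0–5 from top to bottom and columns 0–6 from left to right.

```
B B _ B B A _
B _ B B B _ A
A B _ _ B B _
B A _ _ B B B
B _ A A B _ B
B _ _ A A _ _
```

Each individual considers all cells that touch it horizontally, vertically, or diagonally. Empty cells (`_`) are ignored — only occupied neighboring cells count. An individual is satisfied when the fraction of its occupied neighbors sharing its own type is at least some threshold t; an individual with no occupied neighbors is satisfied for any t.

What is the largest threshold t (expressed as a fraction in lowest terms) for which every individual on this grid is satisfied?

(0,0)B 2/2
(0,1)B 3/3
(0,3)B 4/4
(0,4)B 3/4
(0,5)A 1/3
(1,0)B 3/4
(1,2)B 4/4
(1,3)B 5/5
(1,4)B 5/6
(1,6)A 1/2
(2,0)A 1/4
(2,1)B 3/5
(2,4)B 5/5
(2,5)B 5/6
(3,0)B 2/4
(3,1)A 2/5
(3,4)B 4/5
(3,5)B 6/6
(3,6)B 3/3
(4,0)B 2/3
(4,2)A 3/3
(4,3)A 3/5
(4,4)B 2/5
(4,6)B 2/2
(5,0)B 1/1
(5,3)A 3/4
(5,4)A 2/3
The smallest same-type fraction is 1/4 at (2,0), which reduces to 1/4. Any threshold above that leaves this individual unsatisfied.

1/4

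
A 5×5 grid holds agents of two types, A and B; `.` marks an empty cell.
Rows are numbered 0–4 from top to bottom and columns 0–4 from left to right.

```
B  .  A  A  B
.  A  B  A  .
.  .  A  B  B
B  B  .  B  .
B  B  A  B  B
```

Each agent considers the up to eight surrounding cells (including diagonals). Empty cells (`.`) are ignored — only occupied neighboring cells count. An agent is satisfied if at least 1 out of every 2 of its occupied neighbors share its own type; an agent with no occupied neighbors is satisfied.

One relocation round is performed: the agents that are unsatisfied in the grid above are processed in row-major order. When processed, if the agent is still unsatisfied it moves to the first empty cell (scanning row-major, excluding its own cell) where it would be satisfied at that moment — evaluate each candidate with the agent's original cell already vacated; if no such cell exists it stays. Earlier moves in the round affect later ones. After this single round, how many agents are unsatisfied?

Initially unsatisfied (in order): (0,0), (0,4), (1,2), (1,3), (2,2), (4,2).
  (0,0) → (1,4).
  (0,4) → (2,0).
  (1,2) → (1,0).
  (1,3): now satisfied by earlier moves; stays.
  (2,2) → (0,0).
  (4,2) → (0,1).
Resulting grid:
A A A A .
B A . A B
B . . B B
B B . B .
B B . B B
Unsatisfied now: (1,0), (1,3).

2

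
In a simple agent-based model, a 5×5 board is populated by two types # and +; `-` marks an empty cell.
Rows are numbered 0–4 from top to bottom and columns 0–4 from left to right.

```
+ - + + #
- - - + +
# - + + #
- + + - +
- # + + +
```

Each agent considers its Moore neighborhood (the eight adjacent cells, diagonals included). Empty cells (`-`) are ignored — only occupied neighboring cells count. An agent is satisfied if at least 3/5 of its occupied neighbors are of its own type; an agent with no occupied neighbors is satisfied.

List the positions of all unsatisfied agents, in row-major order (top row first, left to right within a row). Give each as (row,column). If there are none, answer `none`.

(0,4), (2,0), (2,4), (4,1)

(0,0)+ 0/0 satisfied
(0,2)+ 2/2 satisfied
(0,3)+ 3/4 satisfied
(0,4)# 0/3 not
(1,3)+ 5/7 satisfied
(1,4)+ 3/5 satisfied
(2,0)# 0/1 not
(2,2)+ 4/4 satisfied
(2,3)+ 5/6 satisfied
(2,4)# 0/4 not
(3,1)+ 3/5 satisfied
(3,2)+ 5/6 satisfied
(3,4)+ 3/4 satisfied
(4,1)# 0/3 not
(4,2)+ 3/4 satisfied
(4,3)+ 4/4 satisfied
(4,4)+ 2/2 satisfied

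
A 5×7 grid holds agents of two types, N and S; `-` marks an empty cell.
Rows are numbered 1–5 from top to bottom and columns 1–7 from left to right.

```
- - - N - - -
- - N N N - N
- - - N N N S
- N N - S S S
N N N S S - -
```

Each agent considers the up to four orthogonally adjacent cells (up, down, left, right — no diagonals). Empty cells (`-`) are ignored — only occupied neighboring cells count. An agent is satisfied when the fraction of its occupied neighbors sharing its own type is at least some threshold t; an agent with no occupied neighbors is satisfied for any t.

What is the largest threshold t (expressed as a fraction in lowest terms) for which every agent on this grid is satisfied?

Row 1: (1,4)N 1/1
Row 2: (2,3)N 1/1 · (2,4)N 4/4 · (2,5)N 2/2 · (2,7)N 0/1
Row 3: (3,4)N 2/2 · (3,5)N 3/4 · (3,6)N 1/3 · (3,7)S 1/3
Row 4: (4,2)N 2/2 · (4,3)N 2/2 · (4,5)S 2/3 · (4,6)S 2/3 · (4,7)S 2/2
Row 5: (5,1)N 1/1 · (5,2)N 3/3 · (5,3)N 2/3 · (5,4)S 1/2 · (5,5)S 2/2
The smallest same-type fraction is 0/1 at (2,7), which reduces to 0/1. Any threshold above that leaves this agent unsatisfied.

0/1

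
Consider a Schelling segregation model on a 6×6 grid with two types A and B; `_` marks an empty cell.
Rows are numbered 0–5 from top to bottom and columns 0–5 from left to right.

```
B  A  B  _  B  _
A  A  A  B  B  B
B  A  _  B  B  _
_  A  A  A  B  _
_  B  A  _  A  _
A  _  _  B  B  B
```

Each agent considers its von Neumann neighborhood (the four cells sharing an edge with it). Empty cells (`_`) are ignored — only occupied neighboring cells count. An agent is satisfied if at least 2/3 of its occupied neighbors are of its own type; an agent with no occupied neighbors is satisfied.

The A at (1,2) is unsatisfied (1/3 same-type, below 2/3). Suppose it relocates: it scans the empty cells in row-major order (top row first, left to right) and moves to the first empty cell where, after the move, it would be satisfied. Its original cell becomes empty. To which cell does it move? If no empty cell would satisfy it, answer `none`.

Vacating (1,2). Empty cells in order:
  (0,3): 0/3 same-type → still unsatisfied.
  (0,5): 0/2 same-type → still unsatisfied.
  (2,2): 2/3 same-type → satisfied — stop here.

(2,2)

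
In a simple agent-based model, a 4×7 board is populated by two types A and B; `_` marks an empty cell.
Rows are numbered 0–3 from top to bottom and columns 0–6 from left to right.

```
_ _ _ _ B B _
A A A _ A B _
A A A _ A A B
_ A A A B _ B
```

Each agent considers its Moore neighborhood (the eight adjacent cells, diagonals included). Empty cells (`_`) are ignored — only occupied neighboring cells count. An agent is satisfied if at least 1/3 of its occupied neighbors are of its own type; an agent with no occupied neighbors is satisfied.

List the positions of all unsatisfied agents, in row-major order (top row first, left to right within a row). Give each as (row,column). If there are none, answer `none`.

Row 0: (0,4)B 2/3 ok · (0,5)B 2/3 ok
Row 1: (1,0)A 3/3 ok · (1,1)A 5/5 ok · (1,2)A 3/3 ok · (1,4)A 2/5 ok · (1,5)B 3/6 ok
Row 2: (2,0)A 4/4 ok · (2,1)A 7/7 ok · (2,2)A 6/6 ok · (2,4)A 3/5 ok · (2,5)A 2/6 ok · (2,6)B 2/3 ok
Row 3: (3,1)A 4/4 ok · (3,2)A 4/4 ok · (3,3)A 3/4 ok · (3,4)B 0/3 unhappy · (3,6)B 1/2 ok

(3,4)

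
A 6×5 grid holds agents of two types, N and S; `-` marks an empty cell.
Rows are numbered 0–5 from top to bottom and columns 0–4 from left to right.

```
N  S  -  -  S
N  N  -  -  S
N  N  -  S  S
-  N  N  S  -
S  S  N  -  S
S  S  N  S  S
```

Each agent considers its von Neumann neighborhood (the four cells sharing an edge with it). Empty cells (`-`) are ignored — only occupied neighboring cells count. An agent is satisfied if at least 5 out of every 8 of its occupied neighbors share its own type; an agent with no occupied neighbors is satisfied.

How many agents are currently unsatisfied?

Row 0: (0,0)N 1/2 ✗ · (0,1)S 0/2 ✗ · (0,4)S 1/1 ✓
Row 1: (1,0)N 3/3 ✓ · (1,1)N 2/3 ✓ · (1,4)S 2/2 ✓
Row 2: (2,0)N 2/2 ✓ · (2,1)N 3/3 ✓ · (2,3)S 2/2 ✓ · (2,4)S 2/2 ✓
Row 3: (3,1)N 2/3 ✓ · (3,2)N 2/3 ✓ · (3,3)S 1/2 ✗
Row 4: (4,0)S 2/2 ✓ · (4,1)S 2/4 ✗ · (4,2)N 2/3 ✓ · (4,4)S 1/1 ✓
Row 5: (5,0)S 2/2 ✓ · (5,1)S 2/3 ✓ · (5,2)N 1/3 ✗ · (5,3)S 1/2 ✗ · (5,4)S 2/2 ✓
Unsatisfied: (0,0), (0,1), (3,3), (4,1), (5,2), (5,3) — 6 in total.

6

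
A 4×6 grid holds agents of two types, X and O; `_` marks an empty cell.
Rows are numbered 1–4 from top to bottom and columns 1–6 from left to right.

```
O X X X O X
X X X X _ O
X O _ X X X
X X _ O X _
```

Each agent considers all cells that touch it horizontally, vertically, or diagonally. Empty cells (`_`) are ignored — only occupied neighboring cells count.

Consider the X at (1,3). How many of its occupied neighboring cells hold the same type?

Occupied neighbors of (1,3): (1,2)=X, (1,4)=X, (2,2)=X, (2,3)=X, (2,4)=X.
Same type (X): 5 of 5.

5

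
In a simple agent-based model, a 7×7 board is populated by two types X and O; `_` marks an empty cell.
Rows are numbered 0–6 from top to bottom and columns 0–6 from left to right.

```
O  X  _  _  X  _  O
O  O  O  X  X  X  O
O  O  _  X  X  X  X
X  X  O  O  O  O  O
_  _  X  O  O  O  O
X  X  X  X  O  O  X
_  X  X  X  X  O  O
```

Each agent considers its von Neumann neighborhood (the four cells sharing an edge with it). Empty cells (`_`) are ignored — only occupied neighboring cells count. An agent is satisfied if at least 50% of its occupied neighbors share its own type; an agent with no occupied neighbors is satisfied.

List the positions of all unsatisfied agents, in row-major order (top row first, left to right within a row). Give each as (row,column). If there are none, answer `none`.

Row 0: (0,0)O 1/2 satisfied · (0,1)X 0/2 not · (0,4)X 1/1 satisfied · (0,6)O 1/1 satisfied
Row 1: (1,0)O 3/3 satisfied · (1,1)O 3/4 satisfied · (1,2)O 1/2 satisfied · (1,3)X 2/3 satisfied · (1,4)X 4/4 satisfied · (1,5)X 2/3 satisfied · (1,6)O 1/3 not
Row 2: (2,0)O 2/3 satisfied · (2,1)O 2/3 satisfied · (2,3)X 2/3 satisfied · (2,4)X 3/4 satisfied · (2,5)X 3/4 satisfied · (2,6)X 1/3 not
Row 3: (3,0)X 1/2 satisfied · (3,1)X 1/3 not · (3,2)O 1/3 not · (3,3)O 3/4 satisfied · (3,4)O 3/4 satisfied · (3,5)O 3/4 satisfied · (3,6)O 2/3 satisfied
Row 4: (4,2)X 1/3 not · (4,3)O 2/4 satisfied · (4,4)O 4/4 satisfied · (4,5)O 4/4 satisfied · (4,6)O 2/3 satisfied
Row 5: (5,0)X 1/1 satisfied · (5,1)X 3/3 satisfied · (5,2)X 4/4 satisfied · (5,3)X 2/4 satisfied · (5,4)O 2/4 satisfied · (5,5)O 3/4 satisfied · (5,6)X 0/3 not
Row 6: (6,1)X 2/2 satisfied · (6,2)X 3/3 satisfied · (6,3)X 3/3 satisfied · (6,4)X 1/3 not · (6,5)O 2/3 satisfied · (6,6)O 1/2 satisfied

(0,1), (1,6), (2,6), (3,1), (3,2), (4,2), (5,6), (6,4)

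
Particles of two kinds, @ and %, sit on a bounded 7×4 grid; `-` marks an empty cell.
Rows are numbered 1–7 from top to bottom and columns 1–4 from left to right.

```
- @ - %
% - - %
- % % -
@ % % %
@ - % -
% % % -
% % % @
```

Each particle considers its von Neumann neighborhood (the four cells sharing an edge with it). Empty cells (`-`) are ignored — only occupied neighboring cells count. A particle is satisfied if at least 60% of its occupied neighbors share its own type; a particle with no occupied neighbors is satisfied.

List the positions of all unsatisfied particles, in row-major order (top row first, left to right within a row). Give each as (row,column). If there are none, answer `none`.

(4,1), (5,1), (7,4)

(1,2)@ 0/0 satisfied
(1,4)% 1/1 satisfied
(2,1)% 0/0 satisfied
(2,4)% 1/1 satisfied
(3,2)% 2/2 satisfied
(3,3)% 2/2 satisfied
(4,1)@ 1/2 not
(4,2)% 2/3 satisfied
(4,3)% 4/4 satisfied
(4,4)% 1/1 satisfied
(5,1)@ 1/2 not
(5,3)% 2/2 satisfied
(6,1)% 2/3 satisfied
(6,2)% 3/3 satisfied
(6,3)% 3/3 satisfied
(7,1)% 2/2 satisfied
(7,2)% 3/3 satisfied
(7,3)% 2/3 satisfied
(7,4)@ 0/1 not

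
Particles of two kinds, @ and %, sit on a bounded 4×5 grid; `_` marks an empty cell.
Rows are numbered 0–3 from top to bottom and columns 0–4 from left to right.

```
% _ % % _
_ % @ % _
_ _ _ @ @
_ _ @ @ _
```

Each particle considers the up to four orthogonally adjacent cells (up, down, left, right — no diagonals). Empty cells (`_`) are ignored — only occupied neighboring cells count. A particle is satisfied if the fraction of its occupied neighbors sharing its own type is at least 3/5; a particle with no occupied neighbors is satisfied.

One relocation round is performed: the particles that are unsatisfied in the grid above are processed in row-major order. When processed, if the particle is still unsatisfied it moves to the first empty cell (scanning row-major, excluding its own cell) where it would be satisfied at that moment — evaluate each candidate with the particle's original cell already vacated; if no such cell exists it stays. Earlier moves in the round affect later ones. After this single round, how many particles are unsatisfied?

Initially unsatisfied (in order): (0,2), (1,1), (1,2), (1,3).
  (0,2) → (0,1).
  (1,1) → (0,2).
  (1,2) → (2,0).
  (1,3) → (0,4).
Resulting grid:
% % % % %
_ _ _ _ _
@ _ _ @ @
_ _ @ @ _
All satisfied now.

0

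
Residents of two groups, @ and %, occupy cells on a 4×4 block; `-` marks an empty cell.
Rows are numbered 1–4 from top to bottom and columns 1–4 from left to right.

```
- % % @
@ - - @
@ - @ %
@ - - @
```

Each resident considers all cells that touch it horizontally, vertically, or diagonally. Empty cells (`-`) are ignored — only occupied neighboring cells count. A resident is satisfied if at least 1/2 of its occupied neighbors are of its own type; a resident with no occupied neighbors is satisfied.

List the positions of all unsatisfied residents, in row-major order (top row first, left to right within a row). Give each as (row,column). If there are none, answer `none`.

(1,3), (3,4)

(1,2)% 1/2 satisfied
(1,3)% 1/3 not
(1,4)@ 1/2 satisfied
(2,1)@ 1/2 satisfied
(2,4)@ 2/4 satisfied
(3,1)@ 2/2 satisfied
(3,3)@ 2/3 satisfied
(3,4)% 0/3 not
(4,1)@ 1/1 satisfied
(4,4)@ 1/2 satisfied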